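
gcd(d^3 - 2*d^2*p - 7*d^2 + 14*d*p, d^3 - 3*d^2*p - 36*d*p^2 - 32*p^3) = 1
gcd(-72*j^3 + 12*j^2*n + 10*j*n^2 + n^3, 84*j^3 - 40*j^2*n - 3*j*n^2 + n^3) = 12*j^2 - 4*j*n - n^2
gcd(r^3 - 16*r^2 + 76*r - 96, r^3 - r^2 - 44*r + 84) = r^2 - 8*r + 12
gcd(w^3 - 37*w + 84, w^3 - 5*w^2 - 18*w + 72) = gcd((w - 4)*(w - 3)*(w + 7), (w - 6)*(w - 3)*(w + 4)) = w - 3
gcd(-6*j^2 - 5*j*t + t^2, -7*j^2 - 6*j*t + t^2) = j + t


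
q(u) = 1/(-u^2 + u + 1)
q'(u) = (2*u - 1)/(-u^2 + u + 1)^2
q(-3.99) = -0.05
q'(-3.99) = -0.03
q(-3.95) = -0.05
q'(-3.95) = -0.03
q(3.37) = -0.14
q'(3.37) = 0.12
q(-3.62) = -0.06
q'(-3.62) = -0.03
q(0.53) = 0.80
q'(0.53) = 0.04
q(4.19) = -0.08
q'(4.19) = 0.05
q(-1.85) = -0.23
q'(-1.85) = -0.26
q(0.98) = 0.98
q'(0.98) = 0.92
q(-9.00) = -0.01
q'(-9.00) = 0.00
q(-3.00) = -0.09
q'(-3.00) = -0.06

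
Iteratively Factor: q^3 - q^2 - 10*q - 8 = (q + 2)*(q^2 - 3*q - 4) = (q + 1)*(q + 2)*(q - 4)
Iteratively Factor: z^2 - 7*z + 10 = (z - 2)*(z - 5)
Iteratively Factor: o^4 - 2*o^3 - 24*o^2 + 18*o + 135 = (o - 5)*(o^3 + 3*o^2 - 9*o - 27) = (o - 5)*(o - 3)*(o^2 + 6*o + 9) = (o - 5)*(o - 3)*(o + 3)*(o + 3)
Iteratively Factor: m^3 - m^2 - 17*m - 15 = (m - 5)*(m^2 + 4*m + 3) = (m - 5)*(m + 3)*(m + 1)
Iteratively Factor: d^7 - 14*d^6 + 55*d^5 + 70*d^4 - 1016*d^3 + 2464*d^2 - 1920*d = (d - 4)*(d^6 - 10*d^5 + 15*d^4 + 130*d^3 - 496*d^2 + 480*d) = (d - 4)*(d - 3)*(d^5 - 7*d^4 - 6*d^3 + 112*d^2 - 160*d) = d*(d - 4)*(d - 3)*(d^4 - 7*d^3 - 6*d^2 + 112*d - 160) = d*(d - 4)^2*(d - 3)*(d^3 - 3*d^2 - 18*d + 40) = d*(d - 4)^2*(d - 3)*(d - 2)*(d^2 - d - 20) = d*(d - 5)*(d - 4)^2*(d - 3)*(d - 2)*(d + 4)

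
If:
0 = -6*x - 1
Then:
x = -1/6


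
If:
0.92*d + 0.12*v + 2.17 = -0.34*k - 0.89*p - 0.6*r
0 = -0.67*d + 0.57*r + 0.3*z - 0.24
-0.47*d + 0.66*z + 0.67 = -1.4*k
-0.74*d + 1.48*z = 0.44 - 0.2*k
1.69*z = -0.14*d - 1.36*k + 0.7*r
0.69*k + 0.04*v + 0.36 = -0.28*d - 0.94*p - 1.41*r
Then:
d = 0.86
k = -0.57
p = -0.79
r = 1.01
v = -22.27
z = 0.80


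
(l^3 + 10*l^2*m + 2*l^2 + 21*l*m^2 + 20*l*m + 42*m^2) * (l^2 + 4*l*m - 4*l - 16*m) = l^5 + 14*l^4*m - 2*l^4 + 61*l^3*m^2 - 28*l^3*m - 8*l^3 + 84*l^2*m^3 - 122*l^2*m^2 - 112*l^2*m - 168*l*m^3 - 488*l*m^2 - 672*m^3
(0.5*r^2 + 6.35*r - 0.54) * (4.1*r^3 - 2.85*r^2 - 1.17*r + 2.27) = 2.05*r^5 + 24.61*r^4 - 20.8965*r^3 - 4.7555*r^2 + 15.0463*r - 1.2258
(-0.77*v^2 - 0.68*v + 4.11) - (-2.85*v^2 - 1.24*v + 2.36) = 2.08*v^2 + 0.56*v + 1.75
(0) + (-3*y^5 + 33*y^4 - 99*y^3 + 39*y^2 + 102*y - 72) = -3*y^5 + 33*y^4 - 99*y^3 + 39*y^2 + 102*y - 72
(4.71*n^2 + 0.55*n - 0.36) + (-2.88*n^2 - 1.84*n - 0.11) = 1.83*n^2 - 1.29*n - 0.47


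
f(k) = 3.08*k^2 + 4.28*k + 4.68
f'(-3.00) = -14.20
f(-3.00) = 19.56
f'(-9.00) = -51.16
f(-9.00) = 215.64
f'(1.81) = 15.43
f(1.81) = 22.52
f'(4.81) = 33.91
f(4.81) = 96.53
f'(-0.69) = 0.03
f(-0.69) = 3.19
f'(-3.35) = -16.36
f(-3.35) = 24.91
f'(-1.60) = -5.58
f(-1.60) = 5.72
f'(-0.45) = 1.51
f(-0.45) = 3.38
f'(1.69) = 14.69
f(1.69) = 20.71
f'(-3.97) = -20.18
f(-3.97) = 36.23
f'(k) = 6.16*k + 4.28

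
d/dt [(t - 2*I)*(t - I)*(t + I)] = 3*t^2 - 4*I*t + 1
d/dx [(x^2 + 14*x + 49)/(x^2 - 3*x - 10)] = (-17*x^2 - 118*x + 7)/(x^4 - 6*x^3 - 11*x^2 + 60*x + 100)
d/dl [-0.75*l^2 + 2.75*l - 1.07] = 2.75 - 1.5*l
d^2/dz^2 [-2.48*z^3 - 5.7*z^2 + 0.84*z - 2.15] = -14.88*z - 11.4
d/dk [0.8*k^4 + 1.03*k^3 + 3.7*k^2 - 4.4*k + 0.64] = 3.2*k^3 + 3.09*k^2 + 7.4*k - 4.4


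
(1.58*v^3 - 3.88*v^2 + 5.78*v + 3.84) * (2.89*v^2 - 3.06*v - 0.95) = 4.5662*v^5 - 16.048*v^4 + 27.076*v^3 - 2.9032*v^2 - 17.2414*v - 3.648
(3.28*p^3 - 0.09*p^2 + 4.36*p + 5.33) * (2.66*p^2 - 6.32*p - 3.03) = 8.7248*p^5 - 20.969*p^4 + 2.228*p^3 - 13.1047*p^2 - 46.8964*p - 16.1499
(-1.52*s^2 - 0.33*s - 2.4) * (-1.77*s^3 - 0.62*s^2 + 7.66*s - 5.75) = 2.6904*s^5 + 1.5265*s^4 - 7.1906*s^3 + 7.7002*s^2 - 16.4865*s + 13.8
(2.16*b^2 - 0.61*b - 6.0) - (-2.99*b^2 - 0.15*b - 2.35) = 5.15*b^2 - 0.46*b - 3.65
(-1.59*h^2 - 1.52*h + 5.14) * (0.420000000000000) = -0.6678*h^2 - 0.6384*h + 2.1588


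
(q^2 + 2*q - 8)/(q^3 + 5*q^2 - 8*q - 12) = (q + 4)/(q^2 + 7*q + 6)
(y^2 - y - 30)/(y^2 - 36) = (y + 5)/(y + 6)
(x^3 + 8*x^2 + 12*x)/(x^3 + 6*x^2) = (x + 2)/x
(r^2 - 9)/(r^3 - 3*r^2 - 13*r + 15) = (r - 3)/(r^2 - 6*r + 5)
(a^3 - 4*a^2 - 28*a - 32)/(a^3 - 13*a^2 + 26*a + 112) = (a + 2)/(a - 7)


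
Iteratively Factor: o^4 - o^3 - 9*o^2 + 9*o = (o - 3)*(o^3 + 2*o^2 - 3*o) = o*(o - 3)*(o^2 + 2*o - 3) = o*(o - 3)*(o - 1)*(o + 3)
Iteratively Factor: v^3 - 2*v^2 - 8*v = (v + 2)*(v^2 - 4*v) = (v - 4)*(v + 2)*(v)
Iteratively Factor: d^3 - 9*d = (d - 3)*(d^2 + 3*d) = (d - 3)*(d + 3)*(d)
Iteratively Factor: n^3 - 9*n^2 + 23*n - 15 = (n - 1)*(n^2 - 8*n + 15) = (n - 5)*(n - 1)*(n - 3)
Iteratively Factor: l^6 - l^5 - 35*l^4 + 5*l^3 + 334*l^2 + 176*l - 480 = (l + 4)*(l^5 - 5*l^4 - 15*l^3 + 65*l^2 + 74*l - 120) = (l + 2)*(l + 4)*(l^4 - 7*l^3 - l^2 + 67*l - 60) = (l - 4)*(l + 2)*(l + 4)*(l^3 - 3*l^2 - 13*l + 15) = (l - 4)*(l - 1)*(l + 2)*(l + 4)*(l^2 - 2*l - 15) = (l - 4)*(l - 1)*(l + 2)*(l + 3)*(l + 4)*(l - 5)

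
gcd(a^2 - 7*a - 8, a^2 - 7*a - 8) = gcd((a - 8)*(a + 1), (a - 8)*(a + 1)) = a^2 - 7*a - 8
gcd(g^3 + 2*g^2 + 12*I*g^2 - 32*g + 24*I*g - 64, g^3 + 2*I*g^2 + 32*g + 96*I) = g + 4*I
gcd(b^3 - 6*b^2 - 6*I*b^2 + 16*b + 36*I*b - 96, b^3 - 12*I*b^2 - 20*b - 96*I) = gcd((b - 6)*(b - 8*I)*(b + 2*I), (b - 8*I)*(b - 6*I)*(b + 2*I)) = b^2 - 6*I*b + 16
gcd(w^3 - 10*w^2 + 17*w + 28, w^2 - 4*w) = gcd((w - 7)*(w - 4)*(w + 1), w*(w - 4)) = w - 4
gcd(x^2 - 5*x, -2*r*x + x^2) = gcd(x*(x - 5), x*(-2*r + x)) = x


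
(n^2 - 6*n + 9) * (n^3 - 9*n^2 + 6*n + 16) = n^5 - 15*n^4 + 69*n^3 - 101*n^2 - 42*n + 144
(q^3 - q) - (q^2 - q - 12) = q^3 - q^2 + 12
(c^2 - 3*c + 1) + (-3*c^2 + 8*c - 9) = -2*c^2 + 5*c - 8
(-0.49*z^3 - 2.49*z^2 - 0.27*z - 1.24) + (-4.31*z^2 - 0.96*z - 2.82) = -0.49*z^3 - 6.8*z^2 - 1.23*z - 4.06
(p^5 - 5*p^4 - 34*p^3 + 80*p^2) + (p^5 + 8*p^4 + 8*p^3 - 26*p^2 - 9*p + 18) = 2*p^5 + 3*p^4 - 26*p^3 + 54*p^2 - 9*p + 18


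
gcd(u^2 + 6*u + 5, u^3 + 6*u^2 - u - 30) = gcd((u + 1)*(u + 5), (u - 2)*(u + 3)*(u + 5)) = u + 5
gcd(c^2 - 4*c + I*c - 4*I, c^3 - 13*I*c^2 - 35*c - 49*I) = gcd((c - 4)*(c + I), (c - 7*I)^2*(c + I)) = c + I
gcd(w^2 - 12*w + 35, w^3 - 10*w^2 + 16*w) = 1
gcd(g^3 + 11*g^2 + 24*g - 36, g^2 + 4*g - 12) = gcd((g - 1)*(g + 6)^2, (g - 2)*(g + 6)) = g + 6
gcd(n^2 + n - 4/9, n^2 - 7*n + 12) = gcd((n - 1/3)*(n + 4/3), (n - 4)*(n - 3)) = 1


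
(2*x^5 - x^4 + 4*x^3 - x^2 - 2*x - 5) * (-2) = -4*x^5 + 2*x^4 - 8*x^3 + 2*x^2 + 4*x + 10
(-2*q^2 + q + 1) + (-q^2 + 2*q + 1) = -3*q^2 + 3*q + 2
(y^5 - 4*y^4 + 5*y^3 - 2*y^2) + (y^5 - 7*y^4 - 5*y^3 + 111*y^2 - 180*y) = 2*y^5 - 11*y^4 + 109*y^2 - 180*y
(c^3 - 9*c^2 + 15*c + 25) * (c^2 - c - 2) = c^5 - 10*c^4 + 22*c^3 + 28*c^2 - 55*c - 50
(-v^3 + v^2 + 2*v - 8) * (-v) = v^4 - v^3 - 2*v^2 + 8*v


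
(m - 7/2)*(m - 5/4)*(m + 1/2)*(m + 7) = m^4 + 11*m^3/4 - 111*m^2/4 + 259*m/16 + 245/16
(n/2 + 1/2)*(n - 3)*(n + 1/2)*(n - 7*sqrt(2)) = n^4/2 - 7*sqrt(2)*n^3/2 - 3*n^3/4 - 2*n^2 + 21*sqrt(2)*n^2/4 - 3*n/4 + 14*sqrt(2)*n + 21*sqrt(2)/4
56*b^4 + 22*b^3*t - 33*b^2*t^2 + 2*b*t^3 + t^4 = (-4*b + t)*(-2*b + t)*(b + t)*(7*b + t)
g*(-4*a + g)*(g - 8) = -4*a*g^2 + 32*a*g + g^3 - 8*g^2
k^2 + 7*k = k*(k + 7)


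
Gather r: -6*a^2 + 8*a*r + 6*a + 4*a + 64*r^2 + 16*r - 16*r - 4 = -6*a^2 + 8*a*r + 10*a + 64*r^2 - 4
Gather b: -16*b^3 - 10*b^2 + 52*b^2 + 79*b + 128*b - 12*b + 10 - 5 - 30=-16*b^3 + 42*b^2 + 195*b - 25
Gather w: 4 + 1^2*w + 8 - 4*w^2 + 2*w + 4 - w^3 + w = -w^3 - 4*w^2 + 4*w + 16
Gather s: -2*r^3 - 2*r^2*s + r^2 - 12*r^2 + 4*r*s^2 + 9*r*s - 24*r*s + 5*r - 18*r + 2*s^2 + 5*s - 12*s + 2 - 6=-2*r^3 - 11*r^2 - 13*r + s^2*(4*r + 2) + s*(-2*r^2 - 15*r - 7) - 4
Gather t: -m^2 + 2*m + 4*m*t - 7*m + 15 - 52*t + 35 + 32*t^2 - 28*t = -m^2 - 5*m + 32*t^2 + t*(4*m - 80) + 50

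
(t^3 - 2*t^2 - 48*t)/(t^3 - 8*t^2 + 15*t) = (t^2 - 2*t - 48)/(t^2 - 8*t + 15)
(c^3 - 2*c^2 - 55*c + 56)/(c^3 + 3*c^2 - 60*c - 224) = (c - 1)/(c + 4)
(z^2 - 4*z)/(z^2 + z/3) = 3*(z - 4)/(3*z + 1)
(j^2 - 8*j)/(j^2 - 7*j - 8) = j/(j + 1)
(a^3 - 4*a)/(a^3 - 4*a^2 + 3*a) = (a^2 - 4)/(a^2 - 4*a + 3)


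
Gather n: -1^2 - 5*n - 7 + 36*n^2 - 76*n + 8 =36*n^2 - 81*n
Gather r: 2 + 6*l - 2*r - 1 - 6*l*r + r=6*l + r*(-6*l - 1) + 1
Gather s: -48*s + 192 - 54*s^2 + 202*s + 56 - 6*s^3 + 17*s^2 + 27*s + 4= -6*s^3 - 37*s^2 + 181*s + 252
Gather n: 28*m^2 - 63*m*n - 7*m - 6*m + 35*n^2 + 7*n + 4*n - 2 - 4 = 28*m^2 - 13*m + 35*n^2 + n*(11 - 63*m) - 6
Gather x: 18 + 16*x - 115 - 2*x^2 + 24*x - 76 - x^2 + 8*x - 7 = -3*x^2 + 48*x - 180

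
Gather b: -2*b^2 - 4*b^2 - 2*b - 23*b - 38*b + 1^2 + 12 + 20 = -6*b^2 - 63*b + 33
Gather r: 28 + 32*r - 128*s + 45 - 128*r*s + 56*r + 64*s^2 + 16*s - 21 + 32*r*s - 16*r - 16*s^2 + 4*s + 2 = r*(72 - 96*s) + 48*s^2 - 108*s + 54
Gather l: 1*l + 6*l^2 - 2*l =6*l^2 - l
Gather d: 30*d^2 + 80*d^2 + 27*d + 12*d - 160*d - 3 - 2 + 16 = 110*d^2 - 121*d + 11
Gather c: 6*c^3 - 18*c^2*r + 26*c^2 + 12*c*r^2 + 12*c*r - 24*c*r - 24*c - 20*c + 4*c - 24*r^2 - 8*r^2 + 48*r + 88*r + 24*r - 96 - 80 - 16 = 6*c^3 + c^2*(26 - 18*r) + c*(12*r^2 - 12*r - 40) - 32*r^2 + 160*r - 192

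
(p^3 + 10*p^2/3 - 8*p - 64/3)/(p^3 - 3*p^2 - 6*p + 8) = (3*p^2 + 4*p - 32)/(3*(p^2 - 5*p + 4))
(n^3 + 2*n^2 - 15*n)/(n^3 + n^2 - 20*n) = (n - 3)/(n - 4)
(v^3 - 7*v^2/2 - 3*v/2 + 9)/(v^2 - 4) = (2*v^2 - 3*v - 9)/(2*(v + 2))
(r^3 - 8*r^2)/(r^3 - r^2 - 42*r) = r*(8 - r)/(-r^2 + r + 42)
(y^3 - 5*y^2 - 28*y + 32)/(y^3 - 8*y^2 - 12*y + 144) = (y^2 - 9*y + 8)/(y^2 - 12*y + 36)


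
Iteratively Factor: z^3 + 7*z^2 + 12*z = (z)*(z^2 + 7*z + 12) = z*(z + 4)*(z + 3)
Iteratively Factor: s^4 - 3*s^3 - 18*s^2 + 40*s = (s)*(s^3 - 3*s^2 - 18*s + 40) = s*(s - 5)*(s^2 + 2*s - 8) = s*(s - 5)*(s + 4)*(s - 2)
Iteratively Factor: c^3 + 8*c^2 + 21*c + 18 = (c + 3)*(c^2 + 5*c + 6) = (c + 2)*(c + 3)*(c + 3)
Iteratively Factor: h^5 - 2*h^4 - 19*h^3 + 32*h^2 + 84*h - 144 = (h - 4)*(h^4 + 2*h^3 - 11*h^2 - 12*h + 36) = (h - 4)*(h - 2)*(h^3 + 4*h^2 - 3*h - 18) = (h - 4)*(h - 2)^2*(h^2 + 6*h + 9) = (h - 4)*(h - 2)^2*(h + 3)*(h + 3)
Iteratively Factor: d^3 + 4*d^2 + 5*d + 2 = (d + 1)*(d^2 + 3*d + 2) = (d + 1)^2*(d + 2)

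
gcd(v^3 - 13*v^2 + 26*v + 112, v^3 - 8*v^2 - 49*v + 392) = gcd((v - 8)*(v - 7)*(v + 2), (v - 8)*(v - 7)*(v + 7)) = v^2 - 15*v + 56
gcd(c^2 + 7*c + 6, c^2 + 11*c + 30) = c + 6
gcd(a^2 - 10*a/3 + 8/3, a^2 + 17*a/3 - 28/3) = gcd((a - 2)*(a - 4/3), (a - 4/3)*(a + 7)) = a - 4/3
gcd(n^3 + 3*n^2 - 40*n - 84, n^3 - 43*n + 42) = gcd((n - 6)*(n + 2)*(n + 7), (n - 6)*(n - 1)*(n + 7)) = n^2 + n - 42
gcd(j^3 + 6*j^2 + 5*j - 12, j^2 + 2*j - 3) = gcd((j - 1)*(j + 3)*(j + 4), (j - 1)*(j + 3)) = j^2 + 2*j - 3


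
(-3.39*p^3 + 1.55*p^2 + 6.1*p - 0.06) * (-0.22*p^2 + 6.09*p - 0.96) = 0.7458*p^5 - 20.9861*p^4 + 11.3519*p^3 + 35.6742*p^2 - 6.2214*p + 0.0576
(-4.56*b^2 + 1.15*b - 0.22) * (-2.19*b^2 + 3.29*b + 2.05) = 9.9864*b^4 - 17.5209*b^3 - 5.0827*b^2 + 1.6337*b - 0.451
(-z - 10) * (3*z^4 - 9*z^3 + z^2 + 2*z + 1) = -3*z^5 - 21*z^4 + 89*z^3 - 12*z^2 - 21*z - 10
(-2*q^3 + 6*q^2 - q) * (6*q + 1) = -12*q^4 + 34*q^3 - q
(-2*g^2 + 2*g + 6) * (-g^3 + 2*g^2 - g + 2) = 2*g^5 - 6*g^4 + 6*g^2 - 2*g + 12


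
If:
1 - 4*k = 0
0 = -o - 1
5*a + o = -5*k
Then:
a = -1/20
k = 1/4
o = -1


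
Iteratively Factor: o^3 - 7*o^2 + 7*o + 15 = (o - 3)*(o^2 - 4*o - 5) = (o - 3)*(o + 1)*(o - 5)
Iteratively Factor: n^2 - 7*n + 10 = (n - 2)*(n - 5)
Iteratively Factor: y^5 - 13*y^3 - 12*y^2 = (y + 3)*(y^4 - 3*y^3 - 4*y^2) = (y + 1)*(y + 3)*(y^3 - 4*y^2) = (y - 4)*(y + 1)*(y + 3)*(y^2) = y*(y - 4)*(y + 1)*(y + 3)*(y)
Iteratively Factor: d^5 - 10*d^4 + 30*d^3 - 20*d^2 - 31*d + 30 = (d - 3)*(d^4 - 7*d^3 + 9*d^2 + 7*d - 10) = (d - 3)*(d + 1)*(d^3 - 8*d^2 + 17*d - 10) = (d - 3)*(d - 1)*(d + 1)*(d^2 - 7*d + 10) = (d - 3)*(d - 2)*(d - 1)*(d + 1)*(d - 5)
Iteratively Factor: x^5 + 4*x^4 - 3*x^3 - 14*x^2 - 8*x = (x - 2)*(x^4 + 6*x^3 + 9*x^2 + 4*x) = x*(x - 2)*(x^3 + 6*x^2 + 9*x + 4) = x*(x - 2)*(x + 4)*(x^2 + 2*x + 1) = x*(x - 2)*(x + 1)*(x + 4)*(x + 1)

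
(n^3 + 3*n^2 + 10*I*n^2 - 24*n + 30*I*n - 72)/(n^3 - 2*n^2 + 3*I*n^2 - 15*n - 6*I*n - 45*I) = (n^2 + 10*I*n - 24)/(n^2 + n*(-5 + 3*I) - 15*I)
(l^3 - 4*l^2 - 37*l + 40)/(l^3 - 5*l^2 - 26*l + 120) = (l^2 - 9*l + 8)/(l^2 - 10*l + 24)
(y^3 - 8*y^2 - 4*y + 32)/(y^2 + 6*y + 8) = (y^2 - 10*y + 16)/(y + 4)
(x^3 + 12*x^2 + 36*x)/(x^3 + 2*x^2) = (x^2 + 12*x + 36)/(x*(x + 2))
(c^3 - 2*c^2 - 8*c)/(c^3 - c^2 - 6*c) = (c - 4)/(c - 3)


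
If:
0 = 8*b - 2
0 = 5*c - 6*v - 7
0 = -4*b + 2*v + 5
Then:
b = 1/4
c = -1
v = -2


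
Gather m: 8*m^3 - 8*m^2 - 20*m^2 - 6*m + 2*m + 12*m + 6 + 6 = 8*m^3 - 28*m^2 + 8*m + 12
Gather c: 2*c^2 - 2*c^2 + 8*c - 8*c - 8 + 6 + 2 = 0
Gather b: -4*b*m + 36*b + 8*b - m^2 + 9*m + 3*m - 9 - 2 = b*(44 - 4*m) - m^2 + 12*m - 11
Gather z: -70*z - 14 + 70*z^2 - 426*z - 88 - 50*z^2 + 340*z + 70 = 20*z^2 - 156*z - 32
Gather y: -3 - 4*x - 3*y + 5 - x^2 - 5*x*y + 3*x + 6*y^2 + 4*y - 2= -x^2 - x + 6*y^2 + y*(1 - 5*x)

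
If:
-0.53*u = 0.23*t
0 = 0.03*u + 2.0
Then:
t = 153.62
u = -66.67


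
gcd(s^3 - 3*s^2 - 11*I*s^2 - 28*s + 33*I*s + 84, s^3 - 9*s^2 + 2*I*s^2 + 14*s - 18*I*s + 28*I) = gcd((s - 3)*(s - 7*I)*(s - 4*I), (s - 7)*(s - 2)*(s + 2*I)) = 1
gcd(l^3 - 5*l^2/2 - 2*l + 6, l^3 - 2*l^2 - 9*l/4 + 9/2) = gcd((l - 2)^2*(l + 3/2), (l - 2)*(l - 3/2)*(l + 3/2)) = l^2 - l/2 - 3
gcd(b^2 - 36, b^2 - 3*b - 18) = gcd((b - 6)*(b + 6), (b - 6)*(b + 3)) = b - 6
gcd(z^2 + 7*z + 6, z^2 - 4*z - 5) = z + 1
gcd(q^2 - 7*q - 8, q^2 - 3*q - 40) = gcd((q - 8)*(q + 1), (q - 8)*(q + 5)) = q - 8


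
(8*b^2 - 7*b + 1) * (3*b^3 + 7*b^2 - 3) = 24*b^5 + 35*b^4 - 46*b^3 - 17*b^2 + 21*b - 3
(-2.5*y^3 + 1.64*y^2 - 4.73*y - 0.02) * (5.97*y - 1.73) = -14.925*y^4 + 14.1158*y^3 - 31.0753*y^2 + 8.0635*y + 0.0346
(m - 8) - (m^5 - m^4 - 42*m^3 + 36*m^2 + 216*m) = -m^5 + m^4 + 42*m^3 - 36*m^2 - 215*m - 8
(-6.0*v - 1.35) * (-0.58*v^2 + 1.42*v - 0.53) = 3.48*v^3 - 7.737*v^2 + 1.263*v + 0.7155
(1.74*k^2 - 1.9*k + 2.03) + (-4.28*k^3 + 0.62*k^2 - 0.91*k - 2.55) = -4.28*k^3 + 2.36*k^2 - 2.81*k - 0.52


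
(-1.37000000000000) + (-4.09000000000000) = -5.46000000000000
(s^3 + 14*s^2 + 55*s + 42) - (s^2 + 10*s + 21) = s^3 + 13*s^2 + 45*s + 21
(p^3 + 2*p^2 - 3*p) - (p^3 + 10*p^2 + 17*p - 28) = -8*p^2 - 20*p + 28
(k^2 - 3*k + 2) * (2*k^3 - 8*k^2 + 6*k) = 2*k^5 - 14*k^4 + 34*k^3 - 34*k^2 + 12*k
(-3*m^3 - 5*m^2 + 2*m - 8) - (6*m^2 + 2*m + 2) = -3*m^3 - 11*m^2 - 10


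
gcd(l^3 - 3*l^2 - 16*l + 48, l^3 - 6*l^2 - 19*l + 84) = l^2 + l - 12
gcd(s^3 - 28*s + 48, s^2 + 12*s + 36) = s + 6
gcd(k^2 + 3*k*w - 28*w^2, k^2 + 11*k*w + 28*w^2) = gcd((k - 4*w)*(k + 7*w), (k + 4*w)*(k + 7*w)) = k + 7*w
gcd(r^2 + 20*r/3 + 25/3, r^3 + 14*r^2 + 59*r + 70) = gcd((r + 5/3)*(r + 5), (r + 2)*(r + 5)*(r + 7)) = r + 5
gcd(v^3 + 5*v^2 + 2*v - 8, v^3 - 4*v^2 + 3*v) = v - 1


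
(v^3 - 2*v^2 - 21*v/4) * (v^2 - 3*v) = v^5 - 5*v^4 + 3*v^3/4 + 63*v^2/4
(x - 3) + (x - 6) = 2*x - 9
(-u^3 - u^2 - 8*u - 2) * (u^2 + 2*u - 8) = -u^5 - 3*u^4 - 2*u^3 - 10*u^2 + 60*u + 16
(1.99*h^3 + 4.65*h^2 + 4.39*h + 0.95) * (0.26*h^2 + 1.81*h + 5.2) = 0.5174*h^5 + 4.8109*h^4 + 19.9059*h^3 + 32.3729*h^2 + 24.5475*h + 4.94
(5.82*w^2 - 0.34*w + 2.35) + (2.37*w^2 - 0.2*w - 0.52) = 8.19*w^2 - 0.54*w + 1.83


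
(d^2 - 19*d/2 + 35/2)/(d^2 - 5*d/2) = (d - 7)/d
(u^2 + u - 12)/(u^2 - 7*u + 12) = (u + 4)/(u - 4)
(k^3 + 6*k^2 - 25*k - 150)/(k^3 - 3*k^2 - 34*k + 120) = (k + 5)/(k - 4)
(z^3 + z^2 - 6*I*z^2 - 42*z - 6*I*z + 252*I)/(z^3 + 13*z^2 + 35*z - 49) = (z^2 - 6*z*(1 + I) + 36*I)/(z^2 + 6*z - 7)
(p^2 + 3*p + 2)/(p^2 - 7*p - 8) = (p + 2)/(p - 8)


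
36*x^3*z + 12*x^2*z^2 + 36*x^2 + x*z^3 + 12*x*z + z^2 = (6*x + z)^2*(x*z + 1)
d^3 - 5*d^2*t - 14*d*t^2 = d*(d - 7*t)*(d + 2*t)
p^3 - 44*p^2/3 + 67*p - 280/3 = (p - 7)*(p - 5)*(p - 8/3)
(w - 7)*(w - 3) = w^2 - 10*w + 21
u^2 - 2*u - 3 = (u - 3)*(u + 1)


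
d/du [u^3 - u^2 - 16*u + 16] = 3*u^2 - 2*u - 16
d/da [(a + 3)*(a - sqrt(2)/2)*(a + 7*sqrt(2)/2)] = 3*a^2 + 6*a + 6*sqrt(2)*a - 7/2 + 9*sqrt(2)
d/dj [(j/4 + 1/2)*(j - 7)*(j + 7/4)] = 3*j^2/4 - 13*j/8 - 91/16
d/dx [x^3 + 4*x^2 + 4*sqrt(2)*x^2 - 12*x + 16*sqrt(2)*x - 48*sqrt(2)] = 3*x^2 + 8*x + 8*sqrt(2)*x - 12 + 16*sqrt(2)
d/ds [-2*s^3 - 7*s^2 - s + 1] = -6*s^2 - 14*s - 1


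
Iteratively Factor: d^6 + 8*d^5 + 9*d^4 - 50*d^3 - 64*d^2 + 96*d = (d - 1)*(d^5 + 9*d^4 + 18*d^3 - 32*d^2 - 96*d) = d*(d - 1)*(d^4 + 9*d^3 + 18*d^2 - 32*d - 96) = d*(d - 1)*(d + 4)*(d^3 + 5*d^2 - 2*d - 24) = d*(d - 2)*(d - 1)*(d + 4)*(d^2 + 7*d + 12) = d*(d - 2)*(d - 1)*(d + 3)*(d + 4)*(d + 4)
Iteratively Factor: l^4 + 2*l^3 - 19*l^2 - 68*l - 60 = (l + 2)*(l^3 - 19*l - 30) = (l + 2)^2*(l^2 - 2*l - 15) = (l + 2)^2*(l + 3)*(l - 5)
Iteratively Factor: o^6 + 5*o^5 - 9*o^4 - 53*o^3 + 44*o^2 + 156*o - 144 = (o - 1)*(o^5 + 6*o^4 - 3*o^3 - 56*o^2 - 12*o + 144) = (o - 1)*(o + 3)*(o^4 + 3*o^3 - 12*o^2 - 20*o + 48) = (o - 2)*(o - 1)*(o + 3)*(o^3 + 5*o^2 - 2*o - 24) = (o - 2)*(o - 1)*(o + 3)^2*(o^2 + 2*o - 8) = (o - 2)^2*(o - 1)*(o + 3)^2*(o + 4)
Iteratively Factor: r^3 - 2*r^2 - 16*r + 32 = (r - 4)*(r^2 + 2*r - 8) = (r - 4)*(r + 4)*(r - 2)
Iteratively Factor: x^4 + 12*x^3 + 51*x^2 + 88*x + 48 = (x + 4)*(x^3 + 8*x^2 + 19*x + 12) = (x + 1)*(x + 4)*(x^2 + 7*x + 12) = (x + 1)*(x + 3)*(x + 4)*(x + 4)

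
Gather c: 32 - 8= 24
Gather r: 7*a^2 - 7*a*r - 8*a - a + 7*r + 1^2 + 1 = 7*a^2 - 9*a + r*(7 - 7*a) + 2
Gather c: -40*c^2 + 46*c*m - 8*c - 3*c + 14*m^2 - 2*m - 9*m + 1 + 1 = -40*c^2 + c*(46*m - 11) + 14*m^2 - 11*m + 2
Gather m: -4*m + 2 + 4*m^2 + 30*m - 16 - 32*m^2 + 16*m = -28*m^2 + 42*m - 14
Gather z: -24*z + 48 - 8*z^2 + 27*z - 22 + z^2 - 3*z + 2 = 28 - 7*z^2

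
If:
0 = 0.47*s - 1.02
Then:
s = 2.17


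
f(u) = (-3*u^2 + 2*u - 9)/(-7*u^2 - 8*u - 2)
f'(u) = (2 - 6*u)/(-7*u^2 - 8*u - 2) + (14*u + 8)*(-3*u^2 + 2*u - 9)/(-7*u^2 - 8*u - 2)^2 = 38*(u^2 - 3*u - 2)/(49*u^4 + 112*u^3 + 92*u^2 + 32*u + 4)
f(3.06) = 0.34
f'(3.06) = -0.01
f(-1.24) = 5.66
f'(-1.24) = 15.31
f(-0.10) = 7.27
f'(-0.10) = -39.82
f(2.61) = 0.34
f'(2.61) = -0.02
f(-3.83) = 0.82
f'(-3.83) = 0.17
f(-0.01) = 4.70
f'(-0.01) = -20.29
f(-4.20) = 0.77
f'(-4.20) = 0.13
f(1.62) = 0.41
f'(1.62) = -0.14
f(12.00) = 0.38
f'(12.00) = 0.00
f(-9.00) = 0.54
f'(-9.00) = 0.02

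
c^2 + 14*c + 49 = (c + 7)^2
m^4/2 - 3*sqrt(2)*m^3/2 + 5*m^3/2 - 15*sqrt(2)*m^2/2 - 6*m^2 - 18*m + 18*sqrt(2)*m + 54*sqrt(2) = (m/2 + 1)*(m - 3)*(m + 6)*(m - 3*sqrt(2))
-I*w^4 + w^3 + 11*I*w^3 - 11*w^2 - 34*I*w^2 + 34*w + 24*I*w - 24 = (w - 6)*(w - 4)*(w - 1)*(-I*w + 1)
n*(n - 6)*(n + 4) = n^3 - 2*n^2 - 24*n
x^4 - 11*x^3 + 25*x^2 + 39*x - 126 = (x - 7)*(x - 3)^2*(x + 2)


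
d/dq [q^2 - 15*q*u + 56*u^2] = 2*q - 15*u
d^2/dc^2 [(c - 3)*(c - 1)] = 2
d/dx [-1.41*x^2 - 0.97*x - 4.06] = -2.82*x - 0.97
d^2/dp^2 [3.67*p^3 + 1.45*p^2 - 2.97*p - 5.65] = 22.02*p + 2.9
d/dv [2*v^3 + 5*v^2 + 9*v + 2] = 6*v^2 + 10*v + 9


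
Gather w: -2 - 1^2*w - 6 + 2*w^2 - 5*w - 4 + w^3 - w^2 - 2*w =w^3 + w^2 - 8*w - 12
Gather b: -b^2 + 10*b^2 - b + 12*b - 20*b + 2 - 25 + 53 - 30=9*b^2 - 9*b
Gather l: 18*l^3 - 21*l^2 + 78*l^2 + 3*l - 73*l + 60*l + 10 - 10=18*l^3 + 57*l^2 - 10*l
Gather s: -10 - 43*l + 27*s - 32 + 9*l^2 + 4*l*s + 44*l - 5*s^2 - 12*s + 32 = 9*l^2 + l - 5*s^2 + s*(4*l + 15) - 10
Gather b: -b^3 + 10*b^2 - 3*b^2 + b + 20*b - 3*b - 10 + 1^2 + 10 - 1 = -b^3 + 7*b^2 + 18*b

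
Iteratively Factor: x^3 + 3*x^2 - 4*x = (x + 4)*(x^2 - x) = x*(x + 4)*(x - 1)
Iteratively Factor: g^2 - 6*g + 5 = (g - 5)*(g - 1)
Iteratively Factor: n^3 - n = (n + 1)*(n^2 - n) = n*(n + 1)*(n - 1)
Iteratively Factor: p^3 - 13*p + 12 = (p - 1)*(p^2 + p - 12) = (p - 3)*(p - 1)*(p + 4)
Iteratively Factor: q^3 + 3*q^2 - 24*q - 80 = (q - 5)*(q^2 + 8*q + 16) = (q - 5)*(q + 4)*(q + 4)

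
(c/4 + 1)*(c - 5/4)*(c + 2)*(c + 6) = c^4/4 + 43*c^3/16 + 29*c^2/4 - 7*c/4 - 15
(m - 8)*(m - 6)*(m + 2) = m^3 - 12*m^2 + 20*m + 96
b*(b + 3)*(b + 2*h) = b^3 + 2*b^2*h + 3*b^2 + 6*b*h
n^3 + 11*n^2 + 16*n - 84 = (n - 2)*(n + 6)*(n + 7)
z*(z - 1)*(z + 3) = z^3 + 2*z^2 - 3*z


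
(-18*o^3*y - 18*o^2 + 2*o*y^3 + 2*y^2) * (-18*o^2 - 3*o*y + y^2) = 324*o^5*y + 54*o^4*y^2 + 324*o^4 - 54*o^3*y^3 + 54*o^3*y - 6*o^2*y^4 - 54*o^2*y^2 + 2*o*y^5 - 6*o*y^3 + 2*y^4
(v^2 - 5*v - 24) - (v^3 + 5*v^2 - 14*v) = -v^3 - 4*v^2 + 9*v - 24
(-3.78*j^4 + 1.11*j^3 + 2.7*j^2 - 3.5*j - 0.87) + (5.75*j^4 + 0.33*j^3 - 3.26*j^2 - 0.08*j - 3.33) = 1.97*j^4 + 1.44*j^3 - 0.56*j^2 - 3.58*j - 4.2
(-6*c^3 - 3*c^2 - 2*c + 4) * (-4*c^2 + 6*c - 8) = 24*c^5 - 24*c^4 + 38*c^3 - 4*c^2 + 40*c - 32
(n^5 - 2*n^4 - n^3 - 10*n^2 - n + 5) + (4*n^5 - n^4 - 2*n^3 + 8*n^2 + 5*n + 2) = 5*n^5 - 3*n^4 - 3*n^3 - 2*n^2 + 4*n + 7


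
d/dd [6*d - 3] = 6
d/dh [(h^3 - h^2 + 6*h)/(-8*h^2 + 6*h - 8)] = (-4*h^4 + 6*h^3 + 9*h^2 + 8*h - 24)/(2*(16*h^4 - 24*h^3 + 41*h^2 - 24*h + 16))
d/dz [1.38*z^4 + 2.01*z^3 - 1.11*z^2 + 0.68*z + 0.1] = 5.52*z^3 + 6.03*z^2 - 2.22*z + 0.68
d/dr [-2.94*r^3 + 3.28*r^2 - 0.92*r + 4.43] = -8.82*r^2 + 6.56*r - 0.92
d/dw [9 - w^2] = -2*w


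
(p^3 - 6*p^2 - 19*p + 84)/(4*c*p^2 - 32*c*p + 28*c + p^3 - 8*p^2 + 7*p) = (p^2 + p - 12)/(4*c*p - 4*c + p^2 - p)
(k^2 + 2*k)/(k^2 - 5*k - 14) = k/(k - 7)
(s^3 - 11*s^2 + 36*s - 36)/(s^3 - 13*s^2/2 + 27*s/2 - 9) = 2*(s - 6)/(2*s - 3)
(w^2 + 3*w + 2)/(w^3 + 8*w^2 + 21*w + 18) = (w + 1)/(w^2 + 6*w + 9)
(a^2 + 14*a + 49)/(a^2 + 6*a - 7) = (a + 7)/(a - 1)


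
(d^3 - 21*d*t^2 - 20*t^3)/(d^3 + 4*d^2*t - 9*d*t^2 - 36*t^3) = (-d^2 + 4*d*t + 5*t^2)/(-d^2 + 9*t^2)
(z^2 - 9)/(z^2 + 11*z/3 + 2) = 3*(z - 3)/(3*z + 2)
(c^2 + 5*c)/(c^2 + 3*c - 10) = c/(c - 2)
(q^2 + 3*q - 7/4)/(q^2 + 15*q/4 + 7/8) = 2*(2*q - 1)/(4*q + 1)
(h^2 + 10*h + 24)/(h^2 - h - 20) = (h + 6)/(h - 5)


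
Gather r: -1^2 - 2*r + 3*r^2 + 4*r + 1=3*r^2 + 2*r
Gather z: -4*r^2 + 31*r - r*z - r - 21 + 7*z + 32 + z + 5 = -4*r^2 + 30*r + z*(8 - r) + 16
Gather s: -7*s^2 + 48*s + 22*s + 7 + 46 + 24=-7*s^2 + 70*s + 77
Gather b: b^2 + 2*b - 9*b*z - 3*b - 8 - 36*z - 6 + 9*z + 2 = b^2 + b*(-9*z - 1) - 27*z - 12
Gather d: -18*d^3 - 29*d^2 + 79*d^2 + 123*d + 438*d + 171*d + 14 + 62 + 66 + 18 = -18*d^3 + 50*d^2 + 732*d + 160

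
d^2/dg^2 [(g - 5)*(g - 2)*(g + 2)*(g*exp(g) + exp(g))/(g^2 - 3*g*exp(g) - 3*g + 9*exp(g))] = (g^8 + 3*g^7*exp(g) - 6*g^7 - 54*g^6*exp(g) - 12*g^6 + 288*g^5*exp(g) + 142*g^5 + 54*g^4*exp(2*g) - 402*g^4*exp(g) - 225*g^4 - 504*g^3*exp(2*g) - 1071*g^3*exp(g) - 216*g^3 + 1620*g^2*exp(2*g) + 3528*g^2*exp(g) + 660*g^2 - 1944*g*exp(2*g) - 2052*g*exp(g) - 720*g - 234*exp(2*g) + 144*exp(g) + 360)*exp(g)/(g^6 - 9*g^5*exp(g) - 9*g^5 + 27*g^4*exp(2*g) + 81*g^4*exp(g) + 27*g^4 - 27*g^3*exp(3*g) - 243*g^3*exp(2*g) - 243*g^3*exp(g) - 27*g^3 + 243*g^2*exp(3*g) + 729*g^2*exp(2*g) + 243*g^2*exp(g) - 729*g*exp(3*g) - 729*g*exp(2*g) + 729*exp(3*g))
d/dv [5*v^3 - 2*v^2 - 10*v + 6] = 15*v^2 - 4*v - 10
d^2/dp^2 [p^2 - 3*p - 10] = 2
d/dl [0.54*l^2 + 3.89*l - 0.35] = 1.08*l + 3.89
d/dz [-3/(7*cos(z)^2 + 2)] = -84*sin(2*z)/(7*cos(2*z) + 11)^2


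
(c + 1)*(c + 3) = c^2 + 4*c + 3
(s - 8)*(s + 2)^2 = s^3 - 4*s^2 - 28*s - 32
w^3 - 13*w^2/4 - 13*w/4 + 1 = (w - 4)*(w - 1/4)*(w + 1)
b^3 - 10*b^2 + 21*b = b*(b - 7)*(b - 3)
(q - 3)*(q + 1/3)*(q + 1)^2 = q^4 - 2*q^3/3 - 16*q^2/3 - 14*q/3 - 1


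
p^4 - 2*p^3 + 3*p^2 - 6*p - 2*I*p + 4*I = (p - 2)*(p - I)^2*(p + 2*I)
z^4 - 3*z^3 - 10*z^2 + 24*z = z*(z - 4)*(z - 2)*(z + 3)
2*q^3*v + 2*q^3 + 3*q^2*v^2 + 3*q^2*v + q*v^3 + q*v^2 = (q + v)*(2*q + v)*(q*v + q)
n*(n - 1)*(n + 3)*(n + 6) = n^4 + 8*n^3 + 9*n^2 - 18*n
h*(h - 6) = h^2 - 6*h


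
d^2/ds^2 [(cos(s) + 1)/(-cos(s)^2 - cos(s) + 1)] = (3*(1 - cos(s)^2)^2 + cos(s)^5 + 7*cos(s)^3 + 6*cos(s)^2 - 10*cos(s) - 9)/(cos(s)^2 + cos(s) - 1)^3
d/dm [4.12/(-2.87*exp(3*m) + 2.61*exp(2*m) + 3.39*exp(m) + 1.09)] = (35.4732*exp(2*m) - 21.5064*exp(m) - 13.9668)*exp(m)/(-2.87*exp(3*m) + 2.61*exp(2*m) + 3.39*exp(m) + 1.09)^2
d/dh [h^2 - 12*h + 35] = 2*h - 12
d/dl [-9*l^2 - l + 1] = -18*l - 1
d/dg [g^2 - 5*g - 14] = 2*g - 5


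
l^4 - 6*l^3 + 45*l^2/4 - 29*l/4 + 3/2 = (l - 3)*(l - 2)*(l - 1/2)^2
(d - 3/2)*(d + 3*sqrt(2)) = d^2 - 3*d/2 + 3*sqrt(2)*d - 9*sqrt(2)/2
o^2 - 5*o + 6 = (o - 3)*(o - 2)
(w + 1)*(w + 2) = w^2 + 3*w + 2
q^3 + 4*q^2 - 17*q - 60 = (q - 4)*(q + 3)*(q + 5)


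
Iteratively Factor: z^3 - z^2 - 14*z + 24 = (z + 4)*(z^2 - 5*z + 6) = (z - 2)*(z + 4)*(z - 3)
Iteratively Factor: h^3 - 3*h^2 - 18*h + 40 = (h - 2)*(h^2 - h - 20) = (h - 5)*(h - 2)*(h + 4)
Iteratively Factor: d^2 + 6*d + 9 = (d + 3)*(d + 3)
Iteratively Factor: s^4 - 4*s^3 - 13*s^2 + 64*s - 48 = (s + 4)*(s^3 - 8*s^2 + 19*s - 12) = (s - 4)*(s + 4)*(s^2 - 4*s + 3) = (s - 4)*(s - 1)*(s + 4)*(s - 3)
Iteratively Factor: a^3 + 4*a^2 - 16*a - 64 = (a - 4)*(a^2 + 8*a + 16) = (a - 4)*(a + 4)*(a + 4)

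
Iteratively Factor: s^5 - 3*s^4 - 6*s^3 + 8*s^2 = (s - 4)*(s^4 + s^3 - 2*s^2) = (s - 4)*(s - 1)*(s^3 + 2*s^2) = (s - 4)*(s - 1)*(s + 2)*(s^2) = s*(s - 4)*(s - 1)*(s + 2)*(s)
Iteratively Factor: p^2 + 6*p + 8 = (p + 2)*(p + 4)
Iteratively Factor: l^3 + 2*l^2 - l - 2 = (l + 2)*(l^2 - 1) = (l - 1)*(l + 2)*(l + 1)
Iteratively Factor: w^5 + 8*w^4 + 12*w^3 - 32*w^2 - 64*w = (w - 2)*(w^4 + 10*w^3 + 32*w^2 + 32*w) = (w - 2)*(w + 4)*(w^3 + 6*w^2 + 8*w) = (w - 2)*(w + 2)*(w + 4)*(w^2 + 4*w) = w*(w - 2)*(w + 2)*(w + 4)*(w + 4)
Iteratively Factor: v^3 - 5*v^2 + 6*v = (v - 3)*(v^2 - 2*v) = v*(v - 3)*(v - 2)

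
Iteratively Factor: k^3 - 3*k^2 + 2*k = (k)*(k^2 - 3*k + 2) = k*(k - 2)*(k - 1)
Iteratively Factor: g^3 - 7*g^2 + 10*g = (g - 5)*(g^2 - 2*g) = (g - 5)*(g - 2)*(g)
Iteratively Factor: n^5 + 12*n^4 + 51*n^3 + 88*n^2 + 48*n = (n)*(n^4 + 12*n^3 + 51*n^2 + 88*n + 48) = n*(n + 1)*(n^3 + 11*n^2 + 40*n + 48) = n*(n + 1)*(n + 4)*(n^2 + 7*n + 12) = n*(n + 1)*(n + 4)^2*(n + 3)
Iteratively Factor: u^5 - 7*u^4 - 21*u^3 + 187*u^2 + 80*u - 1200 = (u + 4)*(u^4 - 11*u^3 + 23*u^2 + 95*u - 300) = (u + 3)*(u + 4)*(u^3 - 14*u^2 + 65*u - 100) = (u - 4)*(u + 3)*(u + 4)*(u^2 - 10*u + 25) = (u - 5)*(u - 4)*(u + 3)*(u + 4)*(u - 5)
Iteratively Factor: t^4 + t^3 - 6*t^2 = (t)*(t^3 + t^2 - 6*t) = t*(t - 2)*(t^2 + 3*t) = t^2*(t - 2)*(t + 3)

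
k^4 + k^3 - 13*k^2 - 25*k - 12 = (k - 4)*(k + 1)^2*(k + 3)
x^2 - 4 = (x - 2)*(x + 2)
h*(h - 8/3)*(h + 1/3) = h^3 - 7*h^2/3 - 8*h/9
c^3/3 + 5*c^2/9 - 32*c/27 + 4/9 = (c/3 + 1)*(c - 2/3)^2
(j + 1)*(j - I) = j^2 + j - I*j - I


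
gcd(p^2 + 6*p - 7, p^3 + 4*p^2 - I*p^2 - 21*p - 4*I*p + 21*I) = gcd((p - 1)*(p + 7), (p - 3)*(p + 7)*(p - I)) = p + 7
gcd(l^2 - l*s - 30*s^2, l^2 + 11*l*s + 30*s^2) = l + 5*s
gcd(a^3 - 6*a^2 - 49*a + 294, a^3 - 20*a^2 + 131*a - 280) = a - 7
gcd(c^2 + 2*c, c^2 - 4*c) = c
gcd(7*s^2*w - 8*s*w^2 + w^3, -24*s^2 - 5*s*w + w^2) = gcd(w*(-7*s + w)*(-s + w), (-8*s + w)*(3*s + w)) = 1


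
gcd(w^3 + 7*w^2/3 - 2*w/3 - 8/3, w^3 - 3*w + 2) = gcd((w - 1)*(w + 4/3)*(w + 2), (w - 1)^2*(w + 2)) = w^2 + w - 2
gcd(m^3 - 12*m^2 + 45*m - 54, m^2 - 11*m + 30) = m - 6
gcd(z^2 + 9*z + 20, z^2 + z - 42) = 1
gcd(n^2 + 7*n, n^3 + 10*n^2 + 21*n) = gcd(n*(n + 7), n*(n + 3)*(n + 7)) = n^2 + 7*n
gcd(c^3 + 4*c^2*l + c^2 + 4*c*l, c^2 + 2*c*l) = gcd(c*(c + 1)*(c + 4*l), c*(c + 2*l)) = c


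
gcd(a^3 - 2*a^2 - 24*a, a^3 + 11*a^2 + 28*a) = a^2 + 4*a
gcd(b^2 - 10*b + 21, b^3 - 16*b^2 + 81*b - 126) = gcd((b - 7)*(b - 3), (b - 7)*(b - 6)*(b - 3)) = b^2 - 10*b + 21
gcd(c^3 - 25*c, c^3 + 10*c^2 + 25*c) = c^2 + 5*c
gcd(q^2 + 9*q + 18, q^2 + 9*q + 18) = q^2 + 9*q + 18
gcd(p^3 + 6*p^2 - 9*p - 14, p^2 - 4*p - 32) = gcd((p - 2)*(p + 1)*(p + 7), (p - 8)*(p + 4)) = 1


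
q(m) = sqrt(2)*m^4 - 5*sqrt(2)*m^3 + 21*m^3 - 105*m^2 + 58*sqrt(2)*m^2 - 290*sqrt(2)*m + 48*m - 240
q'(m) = 4*sqrt(2)*m^3 - 15*sqrt(2)*m^2 + 63*m^2 - 210*m + 116*sqrt(2)*m - 290*sqrt(2) + 48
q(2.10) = -945.28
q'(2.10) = -221.95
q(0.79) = -533.00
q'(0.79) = -369.56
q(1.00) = -609.75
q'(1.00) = -360.63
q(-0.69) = -5.33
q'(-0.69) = -312.38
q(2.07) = -938.53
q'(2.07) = -228.01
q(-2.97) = 377.96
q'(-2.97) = -5.25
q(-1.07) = 105.96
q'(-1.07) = -272.04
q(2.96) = -1043.38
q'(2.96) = 14.69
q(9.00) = 14072.72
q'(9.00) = 6732.89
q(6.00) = 1601.62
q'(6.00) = 2088.38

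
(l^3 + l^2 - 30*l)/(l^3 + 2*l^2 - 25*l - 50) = l*(l + 6)/(l^2 + 7*l + 10)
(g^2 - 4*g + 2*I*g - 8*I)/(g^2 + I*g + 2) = (g - 4)/(g - I)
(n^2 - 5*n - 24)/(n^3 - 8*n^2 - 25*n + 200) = (n + 3)/(n^2 - 25)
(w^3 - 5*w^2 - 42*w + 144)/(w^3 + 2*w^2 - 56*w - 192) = (w - 3)/(w + 4)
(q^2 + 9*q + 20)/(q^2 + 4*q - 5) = (q + 4)/(q - 1)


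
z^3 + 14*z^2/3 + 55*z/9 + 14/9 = (z + 1/3)*(z + 2)*(z + 7/3)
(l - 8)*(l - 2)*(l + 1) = l^3 - 9*l^2 + 6*l + 16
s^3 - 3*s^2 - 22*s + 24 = (s - 6)*(s - 1)*(s + 4)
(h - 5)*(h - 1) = h^2 - 6*h + 5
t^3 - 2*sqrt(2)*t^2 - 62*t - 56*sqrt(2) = (t - 7*sqrt(2))*(t + sqrt(2))*(t + 4*sqrt(2))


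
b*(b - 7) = b^2 - 7*b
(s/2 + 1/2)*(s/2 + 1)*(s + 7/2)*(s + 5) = s^4/4 + 23*s^3/8 + 45*s^2/4 + 139*s/8 + 35/4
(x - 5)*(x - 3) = x^2 - 8*x + 15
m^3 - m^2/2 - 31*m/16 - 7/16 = (m - 7/4)*(m + 1/4)*(m + 1)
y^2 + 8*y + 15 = (y + 3)*(y + 5)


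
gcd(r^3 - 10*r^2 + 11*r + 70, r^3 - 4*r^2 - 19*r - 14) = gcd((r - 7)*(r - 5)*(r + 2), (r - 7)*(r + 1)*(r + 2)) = r^2 - 5*r - 14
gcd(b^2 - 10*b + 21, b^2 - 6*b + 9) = b - 3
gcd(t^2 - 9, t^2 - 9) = t^2 - 9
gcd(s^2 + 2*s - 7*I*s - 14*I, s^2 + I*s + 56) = s - 7*I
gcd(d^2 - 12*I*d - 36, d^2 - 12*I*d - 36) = d^2 - 12*I*d - 36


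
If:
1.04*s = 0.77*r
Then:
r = 1.35064935064935*s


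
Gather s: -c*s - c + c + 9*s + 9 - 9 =s*(9 - c)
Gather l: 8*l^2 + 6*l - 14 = 8*l^2 + 6*l - 14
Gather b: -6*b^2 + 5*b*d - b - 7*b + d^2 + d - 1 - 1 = -6*b^2 + b*(5*d - 8) + d^2 + d - 2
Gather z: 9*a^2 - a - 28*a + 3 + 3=9*a^2 - 29*a + 6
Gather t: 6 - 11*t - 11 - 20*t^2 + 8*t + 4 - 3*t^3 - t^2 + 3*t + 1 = -3*t^3 - 21*t^2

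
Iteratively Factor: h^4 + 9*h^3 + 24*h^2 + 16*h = (h + 4)*(h^3 + 5*h^2 + 4*h) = (h + 1)*(h + 4)*(h^2 + 4*h) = h*(h + 1)*(h + 4)*(h + 4)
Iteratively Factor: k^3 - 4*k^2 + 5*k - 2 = (k - 1)*(k^2 - 3*k + 2) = (k - 1)^2*(k - 2)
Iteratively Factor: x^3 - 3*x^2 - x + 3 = (x - 3)*(x^2 - 1) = (x - 3)*(x - 1)*(x + 1)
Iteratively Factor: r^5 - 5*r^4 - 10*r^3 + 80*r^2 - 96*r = (r - 4)*(r^4 - r^3 - 14*r^2 + 24*r) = (r - 4)*(r - 3)*(r^3 + 2*r^2 - 8*r) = (r - 4)*(r - 3)*(r - 2)*(r^2 + 4*r) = r*(r - 4)*(r - 3)*(r - 2)*(r + 4)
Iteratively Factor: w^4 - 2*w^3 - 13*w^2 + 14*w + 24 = (w + 1)*(w^3 - 3*w^2 - 10*w + 24) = (w - 4)*(w + 1)*(w^2 + w - 6) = (w - 4)*(w + 1)*(w + 3)*(w - 2)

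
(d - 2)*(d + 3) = d^2 + d - 6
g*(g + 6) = g^2 + 6*g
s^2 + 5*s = s*(s + 5)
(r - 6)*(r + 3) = r^2 - 3*r - 18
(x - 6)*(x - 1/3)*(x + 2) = x^3 - 13*x^2/3 - 32*x/3 + 4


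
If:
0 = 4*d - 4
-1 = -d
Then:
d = 1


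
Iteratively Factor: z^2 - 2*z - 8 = (z - 4)*(z + 2)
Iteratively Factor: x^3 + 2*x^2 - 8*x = (x - 2)*(x^2 + 4*x) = (x - 2)*(x + 4)*(x)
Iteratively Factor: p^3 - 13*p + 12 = (p - 1)*(p^2 + p - 12) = (p - 3)*(p - 1)*(p + 4)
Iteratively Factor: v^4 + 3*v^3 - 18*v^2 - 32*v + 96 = (v - 3)*(v^3 + 6*v^2 - 32) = (v - 3)*(v + 4)*(v^2 + 2*v - 8) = (v - 3)*(v + 4)^2*(v - 2)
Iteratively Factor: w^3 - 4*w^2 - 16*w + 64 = (w - 4)*(w^2 - 16) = (w - 4)^2*(w + 4)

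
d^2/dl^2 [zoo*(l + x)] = 0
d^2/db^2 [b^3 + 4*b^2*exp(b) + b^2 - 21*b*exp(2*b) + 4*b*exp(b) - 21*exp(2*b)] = 4*b^2*exp(b) - 84*b*exp(2*b) + 20*b*exp(b) + 6*b - 168*exp(2*b) + 16*exp(b) + 2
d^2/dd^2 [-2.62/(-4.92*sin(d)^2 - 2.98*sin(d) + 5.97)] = (-253.683072*sin(d)^4 - 115.240176*sin(d)^3 + 49.435208*sin(d)^2 + 183.86898*sin(d) + 200.444672)/(4.92*sin(d)^2 + 2.98*sin(d) - 5.97)^3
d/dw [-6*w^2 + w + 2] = 1 - 12*w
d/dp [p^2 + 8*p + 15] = 2*p + 8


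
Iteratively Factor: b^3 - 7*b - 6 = (b + 2)*(b^2 - 2*b - 3) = (b - 3)*(b + 2)*(b + 1)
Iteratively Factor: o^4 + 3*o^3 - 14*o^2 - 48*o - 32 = (o + 4)*(o^3 - o^2 - 10*o - 8) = (o - 4)*(o + 4)*(o^2 + 3*o + 2) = (o - 4)*(o + 1)*(o + 4)*(o + 2)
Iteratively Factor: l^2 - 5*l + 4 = (l - 1)*(l - 4)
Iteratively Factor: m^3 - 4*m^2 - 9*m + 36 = (m + 3)*(m^2 - 7*m + 12) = (m - 3)*(m + 3)*(m - 4)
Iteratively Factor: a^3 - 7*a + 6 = (a - 1)*(a^2 + a - 6) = (a - 1)*(a + 3)*(a - 2)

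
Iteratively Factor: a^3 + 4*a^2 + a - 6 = (a - 1)*(a^2 + 5*a + 6) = (a - 1)*(a + 2)*(a + 3)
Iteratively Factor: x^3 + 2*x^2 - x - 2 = (x - 1)*(x^2 + 3*x + 2) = (x - 1)*(x + 1)*(x + 2)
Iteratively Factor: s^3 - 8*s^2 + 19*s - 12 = (s - 3)*(s^2 - 5*s + 4) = (s - 3)*(s - 1)*(s - 4)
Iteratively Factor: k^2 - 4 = (k + 2)*(k - 2)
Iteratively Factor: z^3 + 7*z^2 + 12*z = (z)*(z^2 + 7*z + 12) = z*(z + 3)*(z + 4)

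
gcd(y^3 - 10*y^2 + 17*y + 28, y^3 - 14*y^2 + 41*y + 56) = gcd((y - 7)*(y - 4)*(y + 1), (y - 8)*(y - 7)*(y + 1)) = y^2 - 6*y - 7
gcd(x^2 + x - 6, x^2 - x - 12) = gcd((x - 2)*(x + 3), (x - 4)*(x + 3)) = x + 3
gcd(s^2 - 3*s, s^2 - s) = s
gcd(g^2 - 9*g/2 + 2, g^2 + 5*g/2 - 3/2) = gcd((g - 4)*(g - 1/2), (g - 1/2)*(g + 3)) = g - 1/2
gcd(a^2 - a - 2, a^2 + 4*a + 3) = a + 1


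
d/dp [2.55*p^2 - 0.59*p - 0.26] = 5.1*p - 0.59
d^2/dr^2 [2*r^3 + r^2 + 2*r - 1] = 12*r + 2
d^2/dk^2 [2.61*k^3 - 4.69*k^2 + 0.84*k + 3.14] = 15.66*k - 9.38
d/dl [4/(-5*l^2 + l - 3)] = 4*(10*l - 1)/(5*l^2 - l + 3)^2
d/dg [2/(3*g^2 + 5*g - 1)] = 2*(-6*g - 5)/(3*g^2 + 5*g - 1)^2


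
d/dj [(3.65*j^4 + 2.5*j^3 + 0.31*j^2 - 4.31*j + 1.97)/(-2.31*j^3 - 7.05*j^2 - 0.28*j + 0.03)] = (-8.4315*j^6 - 51.465*j^5 - 19.9749*j^4 - 20.8742*j^3 - 16.5952*j^2 + 27.7956*j + 0.4223)/(5.3361*j^6 + 32.571*j^5 + 50.9961*j^4 + 3.8094*j^3 - 0.3446*j^2 - 0.0168*j + 0.0009)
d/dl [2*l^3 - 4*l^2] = 2*l*(3*l - 4)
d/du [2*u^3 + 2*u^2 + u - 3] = 6*u^2 + 4*u + 1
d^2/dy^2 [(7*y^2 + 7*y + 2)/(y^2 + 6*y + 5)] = 2*(-35*y^3 - 99*y^2 - 69*y + 27)/(y^6 + 18*y^5 + 123*y^4 + 396*y^3 + 615*y^2 + 450*y + 125)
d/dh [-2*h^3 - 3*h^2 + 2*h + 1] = -6*h^2 - 6*h + 2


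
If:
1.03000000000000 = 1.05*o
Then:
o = 0.98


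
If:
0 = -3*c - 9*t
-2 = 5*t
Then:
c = 6/5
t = -2/5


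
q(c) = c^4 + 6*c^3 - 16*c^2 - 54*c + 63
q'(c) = 4*c^3 + 18*c^2 - 32*c - 54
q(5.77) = 1479.75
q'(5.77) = 1129.03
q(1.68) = -36.46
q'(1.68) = -37.99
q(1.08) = -5.06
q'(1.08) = -62.53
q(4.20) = 309.66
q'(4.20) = 425.47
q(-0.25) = 75.41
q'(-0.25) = -44.94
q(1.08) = -5.06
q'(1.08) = -62.53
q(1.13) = -8.16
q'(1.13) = -61.40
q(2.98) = -2.36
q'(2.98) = 116.34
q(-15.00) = 27648.00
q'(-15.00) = -9024.00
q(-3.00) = 0.00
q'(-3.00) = 96.00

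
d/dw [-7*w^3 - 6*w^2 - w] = -21*w^2 - 12*w - 1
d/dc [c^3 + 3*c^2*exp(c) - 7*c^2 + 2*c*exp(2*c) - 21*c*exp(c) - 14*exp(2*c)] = 3*c^2*exp(c) + 3*c^2 + 4*c*exp(2*c) - 15*c*exp(c) - 14*c - 26*exp(2*c) - 21*exp(c)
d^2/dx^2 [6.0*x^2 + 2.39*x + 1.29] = 12.0000000000000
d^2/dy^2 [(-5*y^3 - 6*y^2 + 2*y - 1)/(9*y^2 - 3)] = 2*(y^3 - 27*y^2 + y - 3)/(27*y^6 - 27*y^4 + 9*y^2 - 1)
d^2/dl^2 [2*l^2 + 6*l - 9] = 4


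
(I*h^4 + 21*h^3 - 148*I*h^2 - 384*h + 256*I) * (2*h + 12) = 2*I*h^5 + 42*h^4 + 12*I*h^4 + 252*h^3 - 296*I*h^3 - 768*h^2 - 1776*I*h^2 - 4608*h + 512*I*h + 3072*I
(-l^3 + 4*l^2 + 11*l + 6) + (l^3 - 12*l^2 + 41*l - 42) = -8*l^2 + 52*l - 36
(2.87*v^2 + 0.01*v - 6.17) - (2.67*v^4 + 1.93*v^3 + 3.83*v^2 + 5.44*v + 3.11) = -2.67*v^4 - 1.93*v^3 - 0.96*v^2 - 5.43*v - 9.28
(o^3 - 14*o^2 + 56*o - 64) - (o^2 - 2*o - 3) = o^3 - 15*o^2 + 58*o - 61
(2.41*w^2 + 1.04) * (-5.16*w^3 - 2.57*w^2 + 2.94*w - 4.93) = -12.4356*w^5 - 6.1937*w^4 + 1.719*w^3 - 14.5541*w^2 + 3.0576*w - 5.1272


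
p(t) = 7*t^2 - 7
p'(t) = 14*t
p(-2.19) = 26.57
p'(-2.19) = -30.66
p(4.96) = 165.21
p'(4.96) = 69.44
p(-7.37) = 373.22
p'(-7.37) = -103.18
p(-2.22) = 27.50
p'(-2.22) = -31.08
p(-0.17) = -6.80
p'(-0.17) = -2.38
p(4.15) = 113.56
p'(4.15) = 58.10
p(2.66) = 42.53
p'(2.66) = 37.24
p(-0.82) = -2.29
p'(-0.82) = -11.48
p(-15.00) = 1568.00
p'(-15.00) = -210.00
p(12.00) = 1001.00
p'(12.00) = 168.00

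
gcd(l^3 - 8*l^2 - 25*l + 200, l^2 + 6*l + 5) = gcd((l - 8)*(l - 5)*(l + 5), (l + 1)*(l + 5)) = l + 5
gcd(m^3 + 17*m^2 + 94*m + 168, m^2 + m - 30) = m + 6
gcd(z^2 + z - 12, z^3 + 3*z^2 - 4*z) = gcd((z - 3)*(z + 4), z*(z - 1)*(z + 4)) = z + 4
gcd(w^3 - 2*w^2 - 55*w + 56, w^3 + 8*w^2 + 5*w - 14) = w^2 + 6*w - 7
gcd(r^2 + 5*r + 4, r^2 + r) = r + 1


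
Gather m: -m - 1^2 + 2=1 - m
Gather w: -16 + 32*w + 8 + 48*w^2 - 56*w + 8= 48*w^2 - 24*w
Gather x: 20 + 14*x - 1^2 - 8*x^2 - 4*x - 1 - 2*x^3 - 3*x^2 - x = -2*x^3 - 11*x^2 + 9*x + 18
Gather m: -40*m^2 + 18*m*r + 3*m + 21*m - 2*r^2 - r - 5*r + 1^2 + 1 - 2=-40*m^2 + m*(18*r + 24) - 2*r^2 - 6*r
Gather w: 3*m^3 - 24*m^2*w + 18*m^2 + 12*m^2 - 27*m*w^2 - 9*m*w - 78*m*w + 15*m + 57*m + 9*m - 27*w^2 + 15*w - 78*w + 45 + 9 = 3*m^3 + 30*m^2 + 81*m + w^2*(-27*m - 27) + w*(-24*m^2 - 87*m - 63) + 54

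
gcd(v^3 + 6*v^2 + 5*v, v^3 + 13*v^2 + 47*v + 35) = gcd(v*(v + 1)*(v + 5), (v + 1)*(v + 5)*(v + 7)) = v^2 + 6*v + 5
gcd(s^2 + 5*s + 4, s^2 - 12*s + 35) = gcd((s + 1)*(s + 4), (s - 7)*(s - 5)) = 1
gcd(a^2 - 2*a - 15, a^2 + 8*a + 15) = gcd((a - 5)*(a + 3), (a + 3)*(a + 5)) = a + 3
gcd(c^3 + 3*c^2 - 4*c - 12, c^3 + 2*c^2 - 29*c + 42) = c - 2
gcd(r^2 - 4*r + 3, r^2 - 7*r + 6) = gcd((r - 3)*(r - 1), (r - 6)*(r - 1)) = r - 1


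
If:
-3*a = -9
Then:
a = 3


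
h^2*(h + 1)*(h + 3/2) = h^4 + 5*h^3/2 + 3*h^2/2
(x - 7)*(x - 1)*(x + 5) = x^3 - 3*x^2 - 33*x + 35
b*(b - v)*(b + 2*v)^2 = b^4 + 3*b^3*v - 4*b*v^3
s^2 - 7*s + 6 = (s - 6)*(s - 1)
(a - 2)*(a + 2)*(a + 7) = a^3 + 7*a^2 - 4*a - 28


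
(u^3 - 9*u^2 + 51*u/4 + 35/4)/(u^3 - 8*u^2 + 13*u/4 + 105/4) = (2*u + 1)/(2*u + 3)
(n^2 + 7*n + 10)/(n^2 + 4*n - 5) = (n + 2)/(n - 1)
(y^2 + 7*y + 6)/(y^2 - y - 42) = (y + 1)/(y - 7)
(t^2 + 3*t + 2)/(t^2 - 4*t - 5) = (t + 2)/(t - 5)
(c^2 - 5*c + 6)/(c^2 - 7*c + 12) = (c - 2)/(c - 4)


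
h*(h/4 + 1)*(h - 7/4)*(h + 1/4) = h^4/4 + 5*h^3/8 - 103*h^2/64 - 7*h/16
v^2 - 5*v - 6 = (v - 6)*(v + 1)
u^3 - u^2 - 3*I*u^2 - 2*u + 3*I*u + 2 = (u - 1)*(u - 2*I)*(u - I)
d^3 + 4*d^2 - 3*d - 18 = (d - 2)*(d + 3)^2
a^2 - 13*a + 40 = (a - 8)*(a - 5)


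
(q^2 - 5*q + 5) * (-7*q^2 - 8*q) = -7*q^4 + 27*q^3 + 5*q^2 - 40*q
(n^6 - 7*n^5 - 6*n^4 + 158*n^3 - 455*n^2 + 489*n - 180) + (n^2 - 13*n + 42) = n^6 - 7*n^5 - 6*n^4 + 158*n^3 - 454*n^2 + 476*n - 138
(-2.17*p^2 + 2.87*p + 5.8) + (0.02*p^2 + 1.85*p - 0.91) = -2.15*p^2 + 4.72*p + 4.89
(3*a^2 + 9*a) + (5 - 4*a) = 3*a^2 + 5*a + 5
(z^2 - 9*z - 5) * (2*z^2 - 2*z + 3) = 2*z^4 - 20*z^3 + 11*z^2 - 17*z - 15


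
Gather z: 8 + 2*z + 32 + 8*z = 10*z + 40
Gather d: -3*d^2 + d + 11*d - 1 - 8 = -3*d^2 + 12*d - 9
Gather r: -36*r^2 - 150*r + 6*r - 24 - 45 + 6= -36*r^2 - 144*r - 63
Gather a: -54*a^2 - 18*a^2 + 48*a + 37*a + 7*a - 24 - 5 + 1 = -72*a^2 + 92*a - 28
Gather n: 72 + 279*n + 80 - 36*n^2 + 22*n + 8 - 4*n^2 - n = -40*n^2 + 300*n + 160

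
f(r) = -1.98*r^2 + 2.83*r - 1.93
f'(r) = 2.83 - 3.96*r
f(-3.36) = -33.79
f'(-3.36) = 16.14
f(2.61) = -8.03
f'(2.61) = -7.51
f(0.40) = -1.11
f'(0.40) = 1.25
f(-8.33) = -162.89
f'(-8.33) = 35.82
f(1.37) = -1.77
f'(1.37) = -2.60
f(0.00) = -1.93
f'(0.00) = 2.83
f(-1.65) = -11.99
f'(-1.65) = 9.36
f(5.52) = -46.64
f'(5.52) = -19.03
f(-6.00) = -90.19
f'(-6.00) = 26.59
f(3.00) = -11.26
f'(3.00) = -9.05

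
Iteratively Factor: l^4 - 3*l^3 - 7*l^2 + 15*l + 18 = (l - 3)*(l^3 - 7*l - 6) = (l - 3)^2*(l^2 + 3*l + 2) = (l - 3)^2*(l + 1)*(l + 2)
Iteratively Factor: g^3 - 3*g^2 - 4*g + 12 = (g - 3)*(g^2 - 4) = (g - 3)*(g - 2)*(g + 2)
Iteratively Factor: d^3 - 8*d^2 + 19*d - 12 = (d - 3)*(d^2 - 5*d + 4) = (d - 4)*(d - 3)*(d - 1)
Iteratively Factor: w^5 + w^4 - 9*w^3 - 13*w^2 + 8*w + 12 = (w - 3)*(w^4 + 4*w^3 + 3*w^2 - 4*w - 4) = (w - 3)*(w + 2)*(w^3 + 2*w^2 - w - 2) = (w - 3)*(w + 1)*(w + 2)*(w^2 + w - 2) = (w - 3)*(w + 1)*(w + 2)^2*(w - 1)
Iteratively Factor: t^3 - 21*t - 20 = (t - 5)*(t^2 + 5*t + 4) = (t - 5)*(t + 4)*(t + 1)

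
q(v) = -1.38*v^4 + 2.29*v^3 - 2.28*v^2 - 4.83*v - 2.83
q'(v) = -5.52*v^3 + 6.87*v^2 - 4.56*v - 4.83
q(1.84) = -20.99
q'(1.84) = -24.35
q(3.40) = -140.02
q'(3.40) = -157.87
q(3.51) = -158.31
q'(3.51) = -174.90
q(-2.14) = -54.32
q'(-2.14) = 90.49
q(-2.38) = -79.40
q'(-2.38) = 119.35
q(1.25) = -11.33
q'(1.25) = -10.58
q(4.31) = -358.86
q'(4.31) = -338.81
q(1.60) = -16.06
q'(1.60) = -17.15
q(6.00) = -1407.73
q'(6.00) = -977.19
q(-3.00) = -182.47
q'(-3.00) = 219.72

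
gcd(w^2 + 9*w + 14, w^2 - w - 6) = w + 2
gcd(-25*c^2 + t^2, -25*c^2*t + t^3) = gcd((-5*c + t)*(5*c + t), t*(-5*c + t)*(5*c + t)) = -25*c^2 + t^2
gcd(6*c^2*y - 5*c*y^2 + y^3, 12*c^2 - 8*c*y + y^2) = -2*c + y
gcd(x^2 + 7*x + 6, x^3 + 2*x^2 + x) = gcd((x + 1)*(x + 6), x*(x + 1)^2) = x + 1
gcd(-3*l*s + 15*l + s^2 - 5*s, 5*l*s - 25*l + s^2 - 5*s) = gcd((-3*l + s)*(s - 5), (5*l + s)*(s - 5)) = s - 5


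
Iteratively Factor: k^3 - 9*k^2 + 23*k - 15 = (k - 3)*(k^2 - 6*k + 5) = (k - 3)*(k - 1)*(k - 5)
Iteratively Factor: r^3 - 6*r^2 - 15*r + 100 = (r - 5)*(r^2 - r - 20) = (r - 5)*(r + 4)*(r - 5)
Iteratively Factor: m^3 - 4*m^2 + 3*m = (m)*(m^2 - 4*m + 3) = m*(m - 1)*(m - 3)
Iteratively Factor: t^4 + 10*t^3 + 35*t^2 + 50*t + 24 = (t + 3)*(t^3 + 7*t^2 + 14*t + 8) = (t + 2)*(t + 3)*(t^2 + 5*t + 4) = (t + 1)*(t + 2)*(t + 3)*(t + 4)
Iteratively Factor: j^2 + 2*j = (j)*(j + 2)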